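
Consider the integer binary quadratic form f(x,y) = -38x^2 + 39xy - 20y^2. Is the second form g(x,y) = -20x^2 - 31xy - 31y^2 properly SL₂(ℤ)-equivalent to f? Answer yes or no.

D₁ = -1519, D₂ = -1519
f is negative-definite; reduce −f:
−f: translate: b→37 (≡-39 mod 76), so (38,-39,20)→(38,37,19)
−f: flip: (38,37,19)→(19,-37,38)
−f: translate: b→1 (≡-37 mod 38), so (19,-37,38)→(19,1,20)
−f: reduced (well bottom): (19,1,20) with a≤c, −a<b≤a
flip sign back: reduced form of f is (-19,-1,-20)
g is negative-definite; reduce −g:
−g: translate: b→-9 (≡31 mod 40), so (20,31,31)→(20,-9,20)
−g: flip: (20,-9,20)→(20,9,20)
−g: reduced (well bottom): (20,9,20) with a≤c, −a<b≤a
flip sign back: reduced form of g is (-20,-9,-20)
reduced forms (-19, -1, -20) vs (-20, -9, -20) ⇒ inequivalent

no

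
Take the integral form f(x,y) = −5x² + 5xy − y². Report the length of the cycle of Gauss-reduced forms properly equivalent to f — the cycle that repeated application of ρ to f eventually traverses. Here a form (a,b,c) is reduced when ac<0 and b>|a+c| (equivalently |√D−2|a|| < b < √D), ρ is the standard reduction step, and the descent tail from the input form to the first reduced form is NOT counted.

D = 5, ⌊√D⌋ = 2
descent: ρ → (-1,1,1)  [lands on river]
river: ρ → (1,1,-1)
ρ-cycle length = 2 (tail of 1 descent step not counted)

2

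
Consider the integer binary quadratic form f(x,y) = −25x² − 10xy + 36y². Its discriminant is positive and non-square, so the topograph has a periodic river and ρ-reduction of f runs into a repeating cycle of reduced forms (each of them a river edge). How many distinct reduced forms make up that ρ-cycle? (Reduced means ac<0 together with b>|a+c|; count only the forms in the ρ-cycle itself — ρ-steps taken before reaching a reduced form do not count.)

D = 3700, ⌊√D⌋ = 60
descent: ρ → (36,10,-25)
descent: ρ → (-25,40,21)  [lands on river]
river: ρ → (21,44,-21)
river: ρ → (-21,40,25)
river: ρ → (25,60,-1)
river: ρ → (-1,60,25)
river: ρ → (25,40,-21)
river: ρ → (-21,44,21)
river: ρ → (21,40,-25)
river: ρ → (-25,60,1)
river: ρ → (1,60,-25)
ρ-cycle length = 10 (tail of 2 descent steps not counted)

10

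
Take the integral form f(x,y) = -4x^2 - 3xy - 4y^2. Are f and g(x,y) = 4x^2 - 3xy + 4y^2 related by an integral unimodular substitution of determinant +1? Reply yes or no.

D₁ = -55, D₂ = -55
f is negative-definite; reduce −f:
−f: reduced (well bottom): (4,3,4) with a≤c, −a<b≤a
flip sign back: reduced form of f is (-4,-3,-4)
g: flip: (4,-3,4)→(4,3,4)
g: reduced (well bottom): (4,3,4) with a≤c, −a<b≤a
reduced forms (-4, -3, -4) vs (4, 3, 4) ⇒ inequivalent

no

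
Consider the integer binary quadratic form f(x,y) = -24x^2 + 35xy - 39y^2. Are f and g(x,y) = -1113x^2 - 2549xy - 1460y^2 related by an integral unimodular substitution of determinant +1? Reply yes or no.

D₁ = -2519, D₂ = -2519
f is negative-definite; reduce −f:
−f: translate: b→13 (≡-35 mod 48), so (24,-35,39)→(24,13,28)
−f: reduced (well bottom): (24,13,28) with a≤c, −a<b≤a
flip sign back: reduced form of f is (-24,-13,-28)
g is negative-definite; reduce −g:
−g: translate: b→323 (≡2549 mod 2226), so (1113,2549,1460)→(1113,323,24)
−g: flip: (1113,323,24)→(24,-323,1113)
−g: translate: b→13 (≡-323 mod 48), so (24,-323,1113)→(24,13,28)
−g: reduced (well bottom): (24,13,28) with a≤c, −a<b≤a
flip sign back: reduced form of g is (-24,-13,-28)
reduced forms (-24, -13, -28) vs (-24, -13, -28) ⇒ equivalent

yes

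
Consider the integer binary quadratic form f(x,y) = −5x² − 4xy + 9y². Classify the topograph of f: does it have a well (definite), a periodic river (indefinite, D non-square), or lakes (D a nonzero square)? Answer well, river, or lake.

D = b²−4ac = (-4)² − 4·(-5)·9 = 196
D = 14² is a perfect square ⇒ form factors over ℤ ⇒ lakes

lake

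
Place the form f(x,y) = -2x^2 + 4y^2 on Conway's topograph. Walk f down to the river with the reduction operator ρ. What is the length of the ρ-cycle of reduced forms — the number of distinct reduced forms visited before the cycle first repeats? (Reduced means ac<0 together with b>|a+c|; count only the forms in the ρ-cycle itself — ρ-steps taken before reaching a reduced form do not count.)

D = 32, ⌊√D⌋ = 5
descent: ρ → (4,0,-2)
descent: ρ → (-2,4,2)  [lands on river]
river: ρ → (2,4,-2)
ρ-cycle length = 2 (tail of 2 descent steps not counted)

2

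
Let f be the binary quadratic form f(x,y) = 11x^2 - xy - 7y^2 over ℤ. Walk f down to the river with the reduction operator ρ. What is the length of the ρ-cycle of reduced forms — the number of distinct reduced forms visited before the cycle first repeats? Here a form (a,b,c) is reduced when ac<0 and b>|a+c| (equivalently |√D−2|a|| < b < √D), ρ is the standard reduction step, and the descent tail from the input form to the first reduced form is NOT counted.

D = 309, ⌊√D⌋ = 17
descent: ρ → (-7,15,3)  [lands on river]
river: ρ → (3,15,-7)
river: ρ → (-7,13,5)
river: ρ → (5,17,-1)
river: ρ → (-1,17,5)
river: ρ → (5,13,-7)
ρ-cycle length = 6 (tail of 1 descent step not counted)

6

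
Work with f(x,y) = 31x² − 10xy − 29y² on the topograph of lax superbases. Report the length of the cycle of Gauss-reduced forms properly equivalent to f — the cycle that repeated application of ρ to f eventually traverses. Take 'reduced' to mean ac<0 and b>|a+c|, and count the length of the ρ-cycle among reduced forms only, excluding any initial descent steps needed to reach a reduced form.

D = 3696, ⌊√D⌋ = 60
descent: ρ → (-29,10,31)  [lands on river]
river: ρ → (31,52,-8)
river: ρ → (-8,60,3)
river: ρ → (3,60,-8)
river: ρ → (-8,52,31)
river: ρ → (31,10,-29)
river: ρ → (-29,48,12)
river: ρ → (12,48,-29)
ρ-cycle length = 8 (tail of 1 descent step not counted)

8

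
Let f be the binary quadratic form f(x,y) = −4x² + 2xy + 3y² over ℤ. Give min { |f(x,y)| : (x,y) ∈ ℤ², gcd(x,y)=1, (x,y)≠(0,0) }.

river: ρ → (3,4,-3)
river: ρ → (-3,2,4)
river: ρ → (4,6,-1)
river: ρ → (-1,6,4)
river: ρ → (4,2,-3)
river: ρ → (-3,4,3)
river: ρ → (3,2,-4)
river: ρ → (-4,6,1)
river: ρ → (1,6,-4)
river: ρ → (-4,2,3)
closes: descent 0, river 10
min |a| on river = 1

1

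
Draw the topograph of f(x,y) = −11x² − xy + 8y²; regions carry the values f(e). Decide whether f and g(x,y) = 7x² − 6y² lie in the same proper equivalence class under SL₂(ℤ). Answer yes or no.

D₁ = 353, D₂ = 168
discriminants differ ⇒ not SL₂(ℤ)-equivalent

no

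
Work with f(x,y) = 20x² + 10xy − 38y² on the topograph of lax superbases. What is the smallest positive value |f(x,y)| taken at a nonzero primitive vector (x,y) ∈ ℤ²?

descent: ρ → (-38,-10,20)
descent: ρ → (20,50,-8)  [lands on river]
river: ρ → (-8,46,32)
river: ρ → (32,18,-22)
river: ρ → (-22,26,28)
river: ρ → (28,30,-20)
river: ρ → (-20,50,8)
river: ρ → (8,46,-32)
river: ρ → (-32,18,22)
river: ρ → (22,26,-28)
river: ρ → (-28,30,20)
closes: descent 2, river 10
min |a| on river = 8

8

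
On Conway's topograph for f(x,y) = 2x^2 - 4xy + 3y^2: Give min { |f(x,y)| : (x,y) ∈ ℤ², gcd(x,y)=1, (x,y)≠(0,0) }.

translate: b→0 (≡-4 mod 4), so (2,-4,3)→(2,0,1)
flip: (2,0,1)→(1,0,2)
reduced (well bottom): (1,0,2) with a≤c, −a<b≤a
well minimum = a = 1

1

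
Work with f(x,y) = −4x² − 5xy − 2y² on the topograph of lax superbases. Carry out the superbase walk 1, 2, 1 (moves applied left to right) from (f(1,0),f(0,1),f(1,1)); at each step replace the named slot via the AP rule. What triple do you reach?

start (-4,-2,-11) = (f(1,0),f(0,1),f(1,1))
replace slot 1: 2·((-2)+(-11)) − (-4) = -22 → (-22,-2,-11)
replace slot 2: 2·((-22)+(-11)) − (-2) = -64 → (-22,-64,-11)
replace slot 1: 2·((-64)+(-11)) − (-22) = -128 → (-128,-64,-11)

-128,-64,-11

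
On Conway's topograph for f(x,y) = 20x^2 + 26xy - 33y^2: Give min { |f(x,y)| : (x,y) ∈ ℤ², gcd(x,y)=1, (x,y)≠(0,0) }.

river: ρ → (-33,40,13)
river: ρ → (13,38,-36)
river: ρ → (-36,34,15)
river: ρ → (15,56,-3)
river: ρ → (-3,52,51)
river: ρ → (51,50,-4)
river: ρ → (-4,54,25)
river: ρ → (25,46,-12)
river: ρ → (-12,50,17)
river: ρ → (17,52,-9)
river: ρ → (-9,56,5)
river: ρ → (5,54,-20)
river: ρ → (-20,26,33)
river: ρ → (33,40,-13)
river: ρ → (-13,38,36)
river: ρ → (36,34,-15)
river: ρ → (-15,56,3)
river: ρ → (3,52,-51)
river: ρ → (-51,50,4)
river: ρ → (4,54,-25)
river: ρ → (-25,46,12)
river: ρ → (12,50,-17)
river: ρ → (-17,52,9)
river: ρ → (9,56,-5)
river: ρ → (-5,54,20)
river: ρ → (20,26,-33)
closes: descent 0, river 26
min |a| on river = 3

3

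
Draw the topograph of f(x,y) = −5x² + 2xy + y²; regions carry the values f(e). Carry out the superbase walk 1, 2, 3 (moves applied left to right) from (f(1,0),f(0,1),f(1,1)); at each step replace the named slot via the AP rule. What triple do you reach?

start (-5,1,-2) = (f(1,0),f(0,1),f(1,1))
replace slot 1: 2·(1+(-2)) − (-5) = 3 → (3,1,-2)
replace slot 2: 2·(3+(-2)) − 1 = 1 → (3,1,-2)
replace slot 3: 2·(3+1) − (-2) = 10 → (3,1,10)

3,1,10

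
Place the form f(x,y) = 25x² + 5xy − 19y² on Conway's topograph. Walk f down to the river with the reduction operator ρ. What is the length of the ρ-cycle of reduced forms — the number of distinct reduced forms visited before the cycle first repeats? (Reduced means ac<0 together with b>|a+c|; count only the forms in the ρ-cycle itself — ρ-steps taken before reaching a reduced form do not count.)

D = 1925, ⌊√D⌋ = 43
descent: ρ → (-19,33,11)  [lands on river]
river: ρ → (11,33,-19)
river: ρ → (-19,43,1)
river: ρ → (1,43,-19)
ρ-cycle length = 4 (tail of 1 descent step not counted)

4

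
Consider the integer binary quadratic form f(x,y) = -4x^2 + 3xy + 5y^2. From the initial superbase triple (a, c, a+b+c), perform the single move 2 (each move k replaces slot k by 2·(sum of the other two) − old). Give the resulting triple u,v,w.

start (-4,5,4) = (f(1,0),f(0,1),f(1,1))
replace slot 2: 2·((-4)+4) − 5 = -5 → (-4,-5,4)

-4,-5,4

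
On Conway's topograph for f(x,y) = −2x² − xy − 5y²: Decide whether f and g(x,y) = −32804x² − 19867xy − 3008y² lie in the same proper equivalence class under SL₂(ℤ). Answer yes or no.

D₁ = -39, D₂ = -39
f is negative-definite; reduce −f:
−f: reduced (well bottom): (2,1,5) with a≤c, −a<b≤a
flip sign back: reduced form of f is (-2,-1,-5)
g is negative-definite; reduce −g:
−g: flip: (32804,19867,3008)→(3008,-19867,32804)
−g: translate: b→-1819 (≡-19867 mod 6016), so (3008,-19867,32804)→(3008,-1819,275)
−g: flip: (3008,-1819,275)→(275,1819,3008)
−g: translate: b→169 (≡1819 mod 550), so (275,1819,3008)→(275,169,26)
−g: flip: (275,169,26)→(26,-169,275)
−g: translate: b→-13 (≡-169 mod 52), so (26,-169,275)→(26,-13,2)
−g: flip: (26,-13,2)→(2,13,26)
−g: translate: b→1 (≡13 mod 4), so (2,13,26)→(2,1,5)
−g: reduced (well bottom): (2,1,5) with a≤c, −a<b≤a
flip sign back: reduced form of g is (-2,-1,-5)
reduced forms (-2, -1, -5) vs (-2, -1, -5) ⇒ equivalent

yes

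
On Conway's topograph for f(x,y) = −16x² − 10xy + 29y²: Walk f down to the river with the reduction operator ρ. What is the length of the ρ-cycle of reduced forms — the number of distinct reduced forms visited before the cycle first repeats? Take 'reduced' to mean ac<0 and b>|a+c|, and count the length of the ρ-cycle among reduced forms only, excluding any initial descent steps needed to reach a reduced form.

D = 1956, ⌊√D⌋ = 44
descent: ρ → (29,10,-16)
descent: ρ → (-16,22,23)  [lands on river]
river: ρ → (23,24,-15)
river: ρ → (-15,36,11)
river: ρ → (11,30,-24)
river: ρ → (-24,18,17)
river: ρ → (17,16,-25)
river: ρ → (-25,34,8)
river: ρ → (8,30,-33)
river: ρ → (-33,36,5)
river: ρ → (5,44,-1)
river: ρ → (-1,44,5)
river: ρ → (5,36,-33)
river: ρ → (-33,30,8)
river: ρ → (8,34,-25)
river: ρ → (-25,16,17)
river: ρ → (17,18,-24)
river: ρ → (-24,30,11)
river: ρ → (11,36,-15)
river: ρ → (-15,24,23)
river: ρ → (23,22,-16)
river: ρ → (-16,42,3)
river: ρ → (3,42,-16)
ρ-cycle length = 22 (tail of 2 descent steps not counted)

22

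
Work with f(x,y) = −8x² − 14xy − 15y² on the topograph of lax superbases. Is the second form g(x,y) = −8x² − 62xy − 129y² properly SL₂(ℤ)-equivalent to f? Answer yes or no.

D₁ = -284, D₂ = -284
f is negative-definite; reduce −f:
−f: translate: b→-2 (≡14 mod 16), so (8,14,15)→(8,-2,9)
−f: reduced (well bottom): (8,-2,9) with a≤c, −a<b≤a
flip sign back: reduced form of f is (-8,2,-9)
g is negative-definite; reduce −g:
−g: translate: b→-2 (≡62 mod 16), so (8,62,129)→(8,-2,9)
−g: reduced (well bottom): (8,-2,9) with a≤c, −a<b≤a
flip sign back: reduced form of g is (-8,2,-9)
reduced forms (-8, 2, -9) vs (-8, 2, -9) ⇒ equivalent

yes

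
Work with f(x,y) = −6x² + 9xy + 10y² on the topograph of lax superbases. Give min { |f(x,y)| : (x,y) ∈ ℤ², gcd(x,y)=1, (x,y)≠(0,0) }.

river: ρ → (10,11,-5)
river: ρ → (-5,9,12)
river: ρ → (12,15,-2)
river: ρ → (-2,17,4)
river: ρ → (4,15,-6)
river: ρ → (-6,9,10)
closes: descent 0, river 6
min |a| on river = 2

2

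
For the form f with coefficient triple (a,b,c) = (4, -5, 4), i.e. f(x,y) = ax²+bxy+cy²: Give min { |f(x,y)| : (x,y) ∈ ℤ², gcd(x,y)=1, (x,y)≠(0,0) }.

translate: b→3 (≡-5 mod 8), so (4,-5,4)→(4,3,3)
flip: (4,3,3)→(3,-3,4)
translate: b→3 (≡-3 mod 6), so (3,-3,4)→(3,3,4)
reduced (well bottom): (3,3,4) with a≤c, −a<b≤a
well minimum = a = 3

3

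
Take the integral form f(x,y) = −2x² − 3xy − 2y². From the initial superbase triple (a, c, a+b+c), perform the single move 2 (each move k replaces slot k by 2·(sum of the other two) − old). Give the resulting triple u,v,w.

start (-2,-2,-7) = (f(1,0),f(0,1),f(1,1))
replace slot 2: 2·((-2)+(-7)) − (-2) = -16 → (-2,-16,-7)

-2,-16,-7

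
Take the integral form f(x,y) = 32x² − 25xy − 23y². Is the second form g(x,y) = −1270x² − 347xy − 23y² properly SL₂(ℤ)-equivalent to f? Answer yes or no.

D₁ = 3569, D₂ = 3569
river cycle of f (length 16): (-23, 25, 32), (32, 39, -16), (-16, 57, 5), (5, 53, -38), (-38, 23, 20), (20, 57, -4), (-4, 55, 34), (34, 13, -25), (-25, 37, 22), (22, 51, -11), … (6 more)
river cycle of g (length 16): (-23, 25, 32), (32, 39, -16), (-16, 57, 5), (5, 53, -38), (-38, 23, 20), (20, 57, -4), (-4, 55, 34), (34, 13, -25), (-25, 37, 22), (22, 51, -11), … (6 more)
cycles coincide ⇒ equivalent

yes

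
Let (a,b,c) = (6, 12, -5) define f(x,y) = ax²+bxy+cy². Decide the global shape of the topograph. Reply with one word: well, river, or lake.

D = b²−4ac = 12² − 4·6·(-5) = 264
D > 0 non-square ⇒ indefinite ⇒ periodic river

river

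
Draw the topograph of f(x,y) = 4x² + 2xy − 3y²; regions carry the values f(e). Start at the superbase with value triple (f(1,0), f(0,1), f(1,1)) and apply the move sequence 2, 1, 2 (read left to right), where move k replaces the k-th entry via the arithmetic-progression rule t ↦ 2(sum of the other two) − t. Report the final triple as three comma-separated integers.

start (4,-3,3) = (f(1,0),f(0,1),f(1,1))
replace slot 2: 2·(4+3) − (-3) = 17 → (4,17,3)
replace slot 1: 2·(17+3) − 4 = 36 → (36,17,3)
replace slot 2: 2·(36+3) − 17 = 61 → (36,61,3)

36,61,3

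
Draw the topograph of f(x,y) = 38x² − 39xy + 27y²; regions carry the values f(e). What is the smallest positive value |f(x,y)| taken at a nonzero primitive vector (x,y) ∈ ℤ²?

translate: b→37 (≡-39 mod 76), so (38,-39,27)→(38,37,26)
flip: (38,37,26)→(26,-37,38)
translate: b→15 (≡-37 mod 52), so (26,-37,38)→(26,15,27)
reduced (well bottom): (26,15,27) with a≤c, −a<b≤a
well minimum = a = 26

26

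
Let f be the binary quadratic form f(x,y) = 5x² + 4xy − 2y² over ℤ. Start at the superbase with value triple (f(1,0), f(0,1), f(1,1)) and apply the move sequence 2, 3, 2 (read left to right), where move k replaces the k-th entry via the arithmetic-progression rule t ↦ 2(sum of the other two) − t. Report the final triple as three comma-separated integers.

start (5,-2,7) = (f(1,0),f(0,1),f(1,1))
replace slot 2: 2·(5+7) − (-2) = 26 → (5,26,7)
replace slot 3: 2·(5+26) − 7 = 55 → (5,26,55)
replace slot 2: 2·(5+55) − 26 = 94 → (5,94,55)

5,94,55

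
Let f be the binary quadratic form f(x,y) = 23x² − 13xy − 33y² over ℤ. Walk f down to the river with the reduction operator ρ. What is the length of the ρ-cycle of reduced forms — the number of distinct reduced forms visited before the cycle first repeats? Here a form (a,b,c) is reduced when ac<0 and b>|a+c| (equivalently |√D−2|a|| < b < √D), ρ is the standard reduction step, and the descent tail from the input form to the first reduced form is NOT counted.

D = 3205, ⌊√D⌋ = 56
descent: ρ → (-33,13,23)  [lands on river]
river: ρ → (23,33,-23)
river: ρ → (-23,13,33)
river: ρ → (33,53,-3)
river: ρ → (-3,55,15)
river: ρ → (15,35,-33)
river: ρ → (-33,31,17)
river: ρ → (17,37,-27)
river: ρ → (-27,17,27)
river: ρ → (27,37,-17)
river: ρ → (-17,31,33)
river: ρ → (33,35,-15)
river: ρ → (-15,55,3)
river: ρ → (3,53,-33)
ρ-cycle length = 14 (tail of 1 descent step not counted)

14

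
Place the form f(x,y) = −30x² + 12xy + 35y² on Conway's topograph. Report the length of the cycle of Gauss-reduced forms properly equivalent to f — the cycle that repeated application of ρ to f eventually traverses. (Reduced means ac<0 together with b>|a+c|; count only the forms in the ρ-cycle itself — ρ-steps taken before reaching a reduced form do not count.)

D = 4344, ⌊√D⌋ = 65
river: ρ → (35,58,-7)
river: ρ → (-7,54,51)
river: ρ → (51,48,-10)
river: ρ → (-10,52,41)
river: ρ → (41,30,-21)
river: ρ → (-21,54,17)
river: ρ → (17,48,-30)
river: ρ → (-30,12,35)
ρ-cycle length = 8 (tail of 0 descent steps not counted)

8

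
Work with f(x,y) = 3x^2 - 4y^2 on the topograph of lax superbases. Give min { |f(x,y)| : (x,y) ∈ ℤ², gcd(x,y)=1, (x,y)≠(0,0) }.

descent: ρ → (-4,0,3)
descent: ρ → (3,6,-1)  [lands on river]
river: ρ → (-1,6,3)
closes: descent 2, river 2
min |a| on river = 1

1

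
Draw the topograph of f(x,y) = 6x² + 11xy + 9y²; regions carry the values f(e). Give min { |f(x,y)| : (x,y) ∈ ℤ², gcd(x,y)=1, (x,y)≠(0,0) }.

translate: b→-1 (≡11 mod 12), so (6,11,9)→(6,-1,4)
flip: (6,-1,4)→(4,1,6)
reduced (well bottom): (4,1,6) with a≤c, −a<b≤a
well minimum = a = 4

4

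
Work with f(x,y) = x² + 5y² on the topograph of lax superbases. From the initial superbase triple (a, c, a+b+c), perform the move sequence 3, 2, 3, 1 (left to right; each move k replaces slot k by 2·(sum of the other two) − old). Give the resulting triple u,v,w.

start (1,5,6) = (f(1,0),f(0,1),f(1,1))
replace slot 3: 2·(1+5) − 6 = 6 → (1,5,6)
replace slot 2: 2·(1+6) − 5 = 9 → (1,9,6)
replace slot 3: 2·(1+9) − 6 = 14 → (1,9,14)
replace slot 1: 2·(9+14) − 1 = 45 → (45,9,14)

45,9,14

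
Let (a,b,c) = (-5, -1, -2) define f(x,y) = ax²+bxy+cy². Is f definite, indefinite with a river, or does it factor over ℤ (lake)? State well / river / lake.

D = b²−4ac = (-1)² − 4·(-5)·(-2) = -39
D < 0 ⇒ definite ⇒ every region one sign ⇒ single well

well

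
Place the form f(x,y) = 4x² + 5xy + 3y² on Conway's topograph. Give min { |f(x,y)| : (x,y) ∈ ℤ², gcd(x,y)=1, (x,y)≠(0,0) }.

translate: b→-3 (≡5 mod 8), so (4,5,3)→(4,-3,2)
flip: (4,-3,2)→(2,3,4)
translate: b→-1 (≡3 mod 4), so (2,3,4)→(2,-1,3)
reduced (well bottom): (2,-1,3) with a≤c, −a<b≤a
well minimum = a = 2

2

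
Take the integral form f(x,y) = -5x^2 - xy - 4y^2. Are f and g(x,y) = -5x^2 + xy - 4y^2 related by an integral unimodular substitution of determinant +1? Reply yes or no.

D₁ = -79, D₂ = -79
f is negative-definite; reduce −f:
−f: flip: (5,1,4)→(4,-1,5)
−f: reduced (well bottom): (4,-1,5) with a≤c, −a<b≤a
flip sign back: reduced form of f is (-4,1,-5)
g is negative-definite; reduce −g:
−g: flip: (5,-1,4)→(4,1,5)
−g: reduced (well bottom): (4,1,5) with a≤c, −a<b≤a
flip sign back: reduced form of g is (-4,-1,-5)
reduced forms (-4, 1, -5) vs (-4, -1, -5) ⇒ inequivalent

no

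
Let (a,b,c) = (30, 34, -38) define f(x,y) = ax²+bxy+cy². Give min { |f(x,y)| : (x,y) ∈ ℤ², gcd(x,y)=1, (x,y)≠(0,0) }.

river: ρ → (-38,42,26)
river: ρ → (26,62,-18)
river: ρ → (-18,46,50)
river: ρ → (50,54,-14)
river: ρ → (-14,58,42)
river: ρ → (42,26,-30)
river: ρ → (-30,34,38)
river: ρ → (38,42,-26)
river: ρ → (-26,62,18)
river: ρ → (18,46,-50)
river: ρ → (-50,54,14)
river: ρ → (14,58,-42)
river: ρ → (-42,26,30)
river: ρ → (30,34,-38)
closes: descent 0, river 14
min |a| on river = 14

14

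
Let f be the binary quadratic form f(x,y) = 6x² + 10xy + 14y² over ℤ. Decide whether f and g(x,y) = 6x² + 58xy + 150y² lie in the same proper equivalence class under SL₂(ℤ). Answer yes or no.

D₁ = -236, D₂ = -236
f: translate: b→-2 (≡10 mod 12), so (6,10,14)→(6,-2,10)
f: reduced (well bottom): (6,-2,10) with a≤c, −a<b≤a
g: translate: b→-2 (≡58 mod 12), so (6,58,150)→(6,-2,10)
g: reduced (well bottom): (6,-2,10) with a≤c, −a<b≤a
reduced forms (6, -2, 10) vs (6, -2, 10) ⇒ equivalent

yes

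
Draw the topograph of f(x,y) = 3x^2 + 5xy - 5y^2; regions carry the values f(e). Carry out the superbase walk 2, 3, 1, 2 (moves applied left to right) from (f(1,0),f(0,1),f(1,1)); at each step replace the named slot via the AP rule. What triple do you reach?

start (3,-5,3) = (f(1,0),f(0,1),f(1,1))
replace slot 2: 2·(3+3) − (-5) = 17 → (3,17,3)
replace slot 3: 2·(3+17) − 3 = 37 → (3,17,37)
replace slot 1: 2·(17+37) − 3 = 105 → (105,17,37)
replace slot 2: 2·(105+37) − 17 = 267 → (105,267,37)

105,267,37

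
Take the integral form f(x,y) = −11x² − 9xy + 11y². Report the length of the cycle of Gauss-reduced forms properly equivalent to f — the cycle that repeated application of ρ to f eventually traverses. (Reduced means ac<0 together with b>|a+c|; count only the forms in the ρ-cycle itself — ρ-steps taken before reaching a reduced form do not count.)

D = 565, ⌊√D⌋ = 23
descent: ρ → (11,9,-11)  [lands on river]
river: ρ → (-11,13,9)
river: ρ → (9,23,-1)
river: ρ → (-1,23,9)
river: ρ → (9,13,-11)
river: ρ → (-11,9,11)
river: ρ → (11,13,-9)
river: ρ → (-9,23,1)
river: ρ → (1,23,-9)
river: ρ → (-9,13,11)
ρ-cycle length = 10 (tail of 1 descent step not counted)

10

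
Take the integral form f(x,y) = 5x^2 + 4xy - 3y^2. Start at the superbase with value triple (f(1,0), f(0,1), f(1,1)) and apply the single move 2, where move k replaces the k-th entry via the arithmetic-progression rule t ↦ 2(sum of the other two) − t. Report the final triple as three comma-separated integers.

start (5,-3,6) = (f(1,0),f(0,1),f(1,1))
replace slot 2: 2·(5+6) − (-3) = 25 → (5,25,6)

5,25,6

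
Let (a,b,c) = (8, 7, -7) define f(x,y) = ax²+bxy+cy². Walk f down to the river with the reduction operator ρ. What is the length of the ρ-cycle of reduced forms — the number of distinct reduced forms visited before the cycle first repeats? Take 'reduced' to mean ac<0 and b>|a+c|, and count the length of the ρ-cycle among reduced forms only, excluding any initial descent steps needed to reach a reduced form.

D = 273, ⌊√D⌋ = 16
river: ρ → (-7,7,8)
river: ρ → (8,9,-6)
river: ρ → (-6,15,2)
river: ρ → (2,13,-13)
river: ρ → (-13,13,2)
river: ρ → (2,15,-6)
river: ρ → (-6,9,8)
river: ρ → (8,7,-7)
ρ-cycle length = 8 (tail of 0 descent steps not counted)

8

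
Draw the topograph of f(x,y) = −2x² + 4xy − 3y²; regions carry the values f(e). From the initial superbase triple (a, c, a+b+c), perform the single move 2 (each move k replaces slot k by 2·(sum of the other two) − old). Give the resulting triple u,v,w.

start (-2,-3,-1) = (f(1,0),f(0,1),f(1,1))
replace slot 2: 2·((-2)+(-1)) − (-3) = -3 → (-2,-3,-1)

-2,-3,-1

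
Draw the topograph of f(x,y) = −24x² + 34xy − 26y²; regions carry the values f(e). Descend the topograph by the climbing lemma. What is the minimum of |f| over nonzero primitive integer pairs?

translate: b→14 (≡-34 mod 48), so (24,-34,26)→(24,14,16)
flip: (24,14,16)→(16,-14,24)
reduced (well bottom): (16,-14,24) with a≤c, −a<b≤a
well minimum |f| = |-16| = 16 (negative-definite)

16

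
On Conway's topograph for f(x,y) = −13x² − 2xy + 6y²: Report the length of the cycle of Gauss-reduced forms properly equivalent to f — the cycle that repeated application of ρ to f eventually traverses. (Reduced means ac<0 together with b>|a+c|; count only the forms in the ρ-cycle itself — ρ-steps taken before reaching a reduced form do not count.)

D = 316, ⌊√D⌋ = 17
descent: ρ → (6,14,-5)  [lands on river]
river: ρ → (-5,16,3)
river: ρ → (3,14,-10)
river: ρ → (-10,6,7)
river: ρ → (7,8,-9)
river: ρ → (-9,10,6)
ρ-cycle length = 6 (tail of 1 descent step not counted)

6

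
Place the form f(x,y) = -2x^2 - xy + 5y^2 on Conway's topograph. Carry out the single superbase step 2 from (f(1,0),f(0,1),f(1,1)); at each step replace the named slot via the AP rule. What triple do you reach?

start (-2,5,2) = (f(1,0),f(0,1),f(1,1))
replace slot 2: 2·((-2)+2) − 5 = -5 → (-2,-5,2)

-2,-5,2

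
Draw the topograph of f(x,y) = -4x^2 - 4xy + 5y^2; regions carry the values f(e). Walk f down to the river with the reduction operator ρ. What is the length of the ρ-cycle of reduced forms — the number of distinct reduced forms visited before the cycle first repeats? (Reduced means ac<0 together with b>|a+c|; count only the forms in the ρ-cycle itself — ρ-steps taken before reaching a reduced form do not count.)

D = 96, ⌊√D⌋ = 9
descent: ρ → (5,4,-4)  [lands on river]
river: ρ → (-4,4,5)
river: ρ → (5,6,-3)
river: ρ → (-3,6,5)
ρ-cycle length = 4 (tail of 1 descent step not counted)

4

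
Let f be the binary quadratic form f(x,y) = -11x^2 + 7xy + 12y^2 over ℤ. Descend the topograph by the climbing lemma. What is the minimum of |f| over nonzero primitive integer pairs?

river: ρ → (12,17,-6)
river: ρ → (-6,19,9)
river: ρ → (9,17,-8)
river: ρ → (-8,15,11)
river: ρ → (11,7,-12)
river: ρ → (-12,17,6)
river: ρ → (6,19,-9)
river: ρ → (-9,17,8)
river: ρ → (8,15,-11)
river: ρ → (-11,7,12)
closes: descent 0, river 10
min |a| on river = 6

6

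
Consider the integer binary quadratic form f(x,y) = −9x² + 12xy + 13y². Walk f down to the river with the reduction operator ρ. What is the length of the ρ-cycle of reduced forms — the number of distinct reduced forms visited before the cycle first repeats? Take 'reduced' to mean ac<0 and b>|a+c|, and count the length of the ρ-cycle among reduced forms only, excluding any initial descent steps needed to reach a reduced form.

D = 612, ⌊√D⌋ = 24
river: ρ → (13,14,-8)
river: ρ → (-8,18,9)
river: ρ → (9,18,-8)
river: ρ → (-8,14,13)
river: ρ → (13,12,-9)
river: ρ → (-9,24,1)
river: ρ → (1,24,-9)
river: ρ → (-9,12,13)
ρ-cycle length = 8 (tail of 0 descent steps not counted)

8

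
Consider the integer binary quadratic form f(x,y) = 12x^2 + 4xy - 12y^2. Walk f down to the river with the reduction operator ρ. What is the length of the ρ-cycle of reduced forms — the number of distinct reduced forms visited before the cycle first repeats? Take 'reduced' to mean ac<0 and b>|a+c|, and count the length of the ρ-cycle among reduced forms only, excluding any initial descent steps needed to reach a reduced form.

D = 592, ⌊√D⌋ = 24
river: ρ → (-12,20,4)
river: ρ → (4,20,-12)
river: ρ → (-12,4,12)
river: ρ → (12,20,-4)
river: ρ → (-4,20,12)
river: ρ → (12,4,-12)
ρ-cycle length = 6 (tail of 0 descent steps not counted)

6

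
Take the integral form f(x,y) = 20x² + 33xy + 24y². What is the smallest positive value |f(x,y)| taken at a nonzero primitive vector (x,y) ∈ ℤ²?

translate: b→-7 (≡33 mod 40), so (20,33,24)→(20,-7,11)
flip: (20,-7,11)→(11,7,20)
reduced (well bottom): (11,7,20) with a≤c, −a<b≤a
well minimum = a = 11

11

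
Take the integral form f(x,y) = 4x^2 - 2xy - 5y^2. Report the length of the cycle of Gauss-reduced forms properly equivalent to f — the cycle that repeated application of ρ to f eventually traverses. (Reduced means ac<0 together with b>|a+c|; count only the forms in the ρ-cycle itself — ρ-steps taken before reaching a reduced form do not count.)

D = 84, ⌊√D⌋ = 9
descent: ρ → (-5,2,4)  [lands on river]
river: ρ → (4,6,-3)
river: ρ → (-3,6,4)
river: ρ → (4,2,-5)
river: ρ → (-5,8,1)
river: ρ → (1,8,-5)
ρ-cycle length = 6 (tail of 1 descent step not counted)

6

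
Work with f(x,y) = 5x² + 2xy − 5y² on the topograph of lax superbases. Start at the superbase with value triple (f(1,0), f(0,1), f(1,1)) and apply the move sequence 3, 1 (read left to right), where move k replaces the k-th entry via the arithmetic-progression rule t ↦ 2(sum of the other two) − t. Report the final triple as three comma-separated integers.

start (5,-5,2) = (f(1,0),f(0,1),f(1,1))
replace slot 3: 2·(5+(-5)) − 2 = -2 → (5,-5,-2)
replace slot 1: 2·((-5)+(-2)) − 5 = -19 → (-19,-5,-2)

-19,-5,-2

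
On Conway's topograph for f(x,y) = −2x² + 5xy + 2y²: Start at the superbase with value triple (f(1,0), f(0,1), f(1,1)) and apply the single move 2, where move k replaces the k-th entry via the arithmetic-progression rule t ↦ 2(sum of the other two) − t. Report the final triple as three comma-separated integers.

start (-2,2,5) = (f(1,0),f(0,1),f(1,1))
replace slot 2: 2·((-2)+5) − 2 = 4 → (-2,4,5)

-2,4,5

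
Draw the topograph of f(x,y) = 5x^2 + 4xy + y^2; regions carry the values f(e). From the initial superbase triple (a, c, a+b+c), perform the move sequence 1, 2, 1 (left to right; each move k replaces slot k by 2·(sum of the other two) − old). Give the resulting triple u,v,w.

start (5,1,10) = (f(1,0),f(0,1),f(1,1))
replace slot 1: 2·(1+10) − 5 = 17 → (17,1,10)
replace slot 2: 2·(17+10) − 1 = 53 → (17,53,10)
replace slot 1: 2·(53+10) − 17 = 109 → (109,53,10)

109,53,10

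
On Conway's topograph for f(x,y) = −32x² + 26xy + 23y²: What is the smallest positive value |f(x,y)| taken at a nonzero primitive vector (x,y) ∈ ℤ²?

river: ρ → (23,20,-35)
river: ρ → (-35,50,8)
river: ρ → (8,46,-47)
river: ρ → (-47,48,7)
river: ρ → (7,50,-40)
river: ρ → (-40,30,17)
river: ρ → (17,38,-32)
river: ρ → (-32,26,23)
closes: descent 0, river 8
min |a| on river = 7

7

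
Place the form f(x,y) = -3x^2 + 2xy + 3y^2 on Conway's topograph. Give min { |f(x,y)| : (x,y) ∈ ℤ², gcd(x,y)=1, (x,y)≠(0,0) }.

river: ρ → (3,4,-2)
river: ρ → (-2,4,3)
river: ρ → (3,2,-3)
river: ρ → (-3,4,2)
river: ρ → (2,4,-3)
river: ρ → (-3,2,3)
closes: descent 0, river 6
min |a| on river = 2

2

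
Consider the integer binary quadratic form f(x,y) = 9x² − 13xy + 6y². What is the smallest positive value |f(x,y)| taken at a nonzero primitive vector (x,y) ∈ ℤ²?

translate: b→5 (≡-13 mod 18), so (9,-13,6)→(9,5,2)
flip: (9,5,2)→(2,-5,9)
translate: b→-1 (≡-5 mod 4), so (2,-5,9)→(2,-1,6)
reduced (well bottom): (2,-1,6) with a≤c, −a<b≤a
well minimum = a = 2

2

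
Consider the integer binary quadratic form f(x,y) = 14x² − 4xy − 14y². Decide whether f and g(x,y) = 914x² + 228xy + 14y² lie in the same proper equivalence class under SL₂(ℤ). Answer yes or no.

D₁ = 800, D₂ = 800
river cycle of f (length 6): (-14, 4, 14), (14, 24, -4), (-4, 24, 14), (14, 4, -14), (-14, 24, 4), (4, 24, -14)
river cycle of g (length 6): (14, 24, -4), (-4, 24, 14), (14, 4, -14), (-14, 24, 4), (4, 24, -14), (-14, 4, 14)
cycles coincide ⇒ equivalent

yes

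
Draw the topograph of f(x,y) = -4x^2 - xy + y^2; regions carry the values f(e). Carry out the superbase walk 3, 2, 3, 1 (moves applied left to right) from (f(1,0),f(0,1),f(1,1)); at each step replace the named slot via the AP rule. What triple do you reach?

start (-4,1,-4) = (f(1,0),f(0,1),f(1,1))
replace slot 3: 2·((-4)+1) − (-4) = -2 → (-4,1,-2)
replace slot 2: 2·((-4)+(-2)) − 1 = -13 → (-4,-13,-2)
replace slot 3: 2·((-4)+(-13)) − (-2) = -32 → (-4,-13,-32)
replace slot 1: 2·((-13)+(-32)) − (-4) = -86 → (-86,-13,-32)

-86,-13,-32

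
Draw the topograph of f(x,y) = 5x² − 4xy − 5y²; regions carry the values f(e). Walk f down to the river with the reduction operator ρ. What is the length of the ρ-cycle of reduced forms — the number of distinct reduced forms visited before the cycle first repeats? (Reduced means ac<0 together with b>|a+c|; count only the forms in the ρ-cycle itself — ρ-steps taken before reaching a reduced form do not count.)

D = 116, ⌊√D⌋ = 10
descent: ρ → (-5,4,5)  [lands on river]
river: ρ → (5,6,-4)
river: ρ → (-4,10,1)
river: ρ → (1,10,-4)
river: ρ → (-4,6,5)
river: ρ → (5,4,-5)
river: ρ → (-5,6,4)
river: ρ → (4,10,-1)
river: ρ → (-1,10,4)
river: ρ → (4,6,-5)
ρ-cycle length = 10 (tail of 1 descent step not counted)

10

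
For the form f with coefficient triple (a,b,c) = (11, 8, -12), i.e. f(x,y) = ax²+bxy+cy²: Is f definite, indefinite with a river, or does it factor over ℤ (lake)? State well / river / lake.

D = b²−4ac = 8² − 4·11·(-12) = 592
D > 0 non-square ⇒ indefinite ⇒ periodic river

river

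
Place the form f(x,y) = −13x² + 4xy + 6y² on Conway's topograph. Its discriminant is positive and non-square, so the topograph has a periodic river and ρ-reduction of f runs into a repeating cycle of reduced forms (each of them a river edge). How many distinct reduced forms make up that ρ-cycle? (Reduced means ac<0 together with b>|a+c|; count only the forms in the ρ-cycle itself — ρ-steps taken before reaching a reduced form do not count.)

D = 328, ⌊√D⌋ = 18
descent: ρ → (6,8,-11)  [lands on river]
river: ρ → (-11,14,3)
river: ρ → (3,16,-6)
river: ρ → (-6,8,11)
river: ρ → (11,14,-3)
river: ρ → (-3,16,6)
ρ-cycle length = 6 (tail of 1 descent step not counted)

6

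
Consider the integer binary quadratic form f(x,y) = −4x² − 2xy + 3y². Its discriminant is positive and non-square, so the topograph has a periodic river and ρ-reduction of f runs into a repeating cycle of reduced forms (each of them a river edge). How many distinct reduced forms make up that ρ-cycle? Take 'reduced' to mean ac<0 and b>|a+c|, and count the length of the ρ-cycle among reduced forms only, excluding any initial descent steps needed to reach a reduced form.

D = 52, ⌊√D⌋ = 7
descent: ρ → (3,2,-4)  [lands on river]
river: ρ → (-4,6,1)
river: ρ → (1,6,-4)
river: ρ → (-4,2,3)
river: ρ → (3,4,-3)
river: ρ → (-3,2,4)
river: ρ → (4,6,-1)
river: ρ → (-1,6,4)
river: ρ → (4,2,-3)
river: ρ → (-3,4,3)
ρ-cycle length = 10 (tail of 1 descent step not counted)

10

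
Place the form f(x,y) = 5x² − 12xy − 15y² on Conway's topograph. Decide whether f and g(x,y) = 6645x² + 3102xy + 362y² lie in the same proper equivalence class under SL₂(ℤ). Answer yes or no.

D₁ = 444, D₂ = 444
river cycle of f (length 6): (-15, 12, 5), (5, 18, -6), (-6, 18, 5), (5, 12, -15), (-15, 18, 2), (2, 18, -15)
river cycle of g (length 6): (2, 18, -15), (-15, 12, 5), (5, 18, -6), (-6, 18, 5), (5, 12, -15), (-15, 18, 2)
cycles coincide ⇒ equivalent

yes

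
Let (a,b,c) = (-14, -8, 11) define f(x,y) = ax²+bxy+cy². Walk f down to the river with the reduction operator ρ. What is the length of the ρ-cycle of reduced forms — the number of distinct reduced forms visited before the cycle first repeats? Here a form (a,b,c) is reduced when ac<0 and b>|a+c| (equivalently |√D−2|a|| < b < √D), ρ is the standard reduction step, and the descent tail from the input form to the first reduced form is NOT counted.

D = 680, ⌊√D⌋ = 26
descent: ρ → (11,8,-14)  [lands on river]
river: ρ → (-14,20,5)
river: ρ → (5,20,-14)
river: ρ → (-14,8,11)
river: ρ → (11,14,-11)
river: ρ → (-11,8,14)
river: ρ → (14,20,-5)
river: ρ → (-5,20,14)
river: ρ → (14,8,-11)
river: ρ → (-11,14,11)
ρ-cycle length = 10 (tail of 1 descent step not counted)

10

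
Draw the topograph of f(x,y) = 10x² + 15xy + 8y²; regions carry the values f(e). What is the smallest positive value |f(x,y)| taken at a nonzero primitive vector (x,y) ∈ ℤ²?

translate: b→-5 (≡15 mod 20), so (10,15,8)→(10,-5,3)
flip: (10,-5,3)→(3,5,10)
translate: b→-1 (≡5 mod 6), so (3,5,10)→(3,-1,8)
reduced (well bottom): (3,-1,8) with a≤c, −a<b≤a
well minimum = a = 3

3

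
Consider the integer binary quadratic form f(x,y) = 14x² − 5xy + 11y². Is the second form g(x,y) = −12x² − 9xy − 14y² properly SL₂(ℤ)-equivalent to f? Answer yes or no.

D₁ = -591, D₂ = -591
f: flip: (14,-5,11)→(11,5,14)
f: reduced (well bottom): (11,5,14) with a≤c, −a<b≤a
g is negative-definite; reduce −g:
−g: reduced (well bottom): (12,9,14) with a≤c, −a<b≤a
flip sign back: reduced form of g is (-12,-9,-14)
reduced forms (11, 5, 14) vs (-12, -9, -14) ⇒ inequivalent

no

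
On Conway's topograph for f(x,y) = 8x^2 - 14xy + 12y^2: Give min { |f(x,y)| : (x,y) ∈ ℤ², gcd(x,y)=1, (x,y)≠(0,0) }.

translate: b→2 (≡-14 mod 16), so (8,-14,12)→(8,2,6)
flip: (8,2,6)→(6,-2,8)
reduced (well bottom): (6,-2,8) with a≤c, −a<b≤a
well minimum = a = 6

6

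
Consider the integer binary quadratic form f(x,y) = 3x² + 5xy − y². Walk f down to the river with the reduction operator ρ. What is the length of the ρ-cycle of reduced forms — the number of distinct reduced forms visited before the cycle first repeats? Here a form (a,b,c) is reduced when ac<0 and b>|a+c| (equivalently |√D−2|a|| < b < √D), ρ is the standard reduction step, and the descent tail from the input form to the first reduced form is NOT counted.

D = 37, ⌊√D⌋ = 6
river: ρ → (-1,5,3)
river: ρ → (3,1,-3)
river: ρ → (-3,5,1)
river: ρ → (1,5,-3)
river: ρ → (-3,1,3)
river: ρ → (3,5,-1)
ρ-cycle length = 6 (tail of 0 descent steps not counted)

6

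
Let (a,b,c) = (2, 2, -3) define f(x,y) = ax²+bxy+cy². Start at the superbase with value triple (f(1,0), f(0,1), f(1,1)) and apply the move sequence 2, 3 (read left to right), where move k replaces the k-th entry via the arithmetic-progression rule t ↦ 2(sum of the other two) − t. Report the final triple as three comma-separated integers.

start (2,-3,1) = (f(1,0),f(0,1),f(1,1))
replace slot 2: 2·(2+1) − (-3) = 9 → (2,9,1)
replace slot 3: 2·(2+9) − 1 = 21 → (2,9,21)

2,9,21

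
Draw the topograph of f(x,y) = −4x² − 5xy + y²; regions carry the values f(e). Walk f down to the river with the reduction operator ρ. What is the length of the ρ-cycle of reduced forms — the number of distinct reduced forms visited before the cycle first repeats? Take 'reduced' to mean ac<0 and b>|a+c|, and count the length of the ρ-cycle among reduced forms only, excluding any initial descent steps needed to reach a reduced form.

D = 41, ⌊√D⌋ = 6
descent: ρ → (1,5,-4)  [lands on river]
river: ρ → (-4,3,2)
river: ρ → (2,5,-2)
river: ρ → (-2,3,4)
river: ρ → (4,5,-1)
river: ρ → (-1,5,4)
river: ρ → (4,3,-2)
river: ρ → (-2,5,2)
river: ρ → (2,3,-4)
river: ρ → (-4,5,1)
ρ-cycle length = 10 (tail of 1 descent step not counted)

10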